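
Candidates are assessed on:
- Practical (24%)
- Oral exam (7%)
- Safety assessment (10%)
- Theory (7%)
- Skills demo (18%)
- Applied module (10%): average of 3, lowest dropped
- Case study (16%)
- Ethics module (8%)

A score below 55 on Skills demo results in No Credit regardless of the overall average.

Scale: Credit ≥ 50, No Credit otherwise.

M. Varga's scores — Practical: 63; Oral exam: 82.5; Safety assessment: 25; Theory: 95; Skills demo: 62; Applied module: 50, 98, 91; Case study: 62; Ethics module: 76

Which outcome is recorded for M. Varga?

Applied module: drop 50 → average of remaining 2 = 189/2 = 94.5
Skills demo score 62 ≥ 55: minimum met.
Weighted total:
  Practical 63 × 0.24 = 15.12
  Oral exam 82.5 × 0.07 = 5.775
  Safety assessment 25 × 0.1 = 2.5
  Theory 95 × 0.07 = 6.65
  Skills demo 62 × 0.18 = 11.16
  Applied module 94.5 × 0.1 = 9.45
  Case study 62 × 0.16 = 9.92
  Ethics module 76 × 0.08 = 6.08
Sum = 66.655
66.655 ≥ 50 → Credit

Credit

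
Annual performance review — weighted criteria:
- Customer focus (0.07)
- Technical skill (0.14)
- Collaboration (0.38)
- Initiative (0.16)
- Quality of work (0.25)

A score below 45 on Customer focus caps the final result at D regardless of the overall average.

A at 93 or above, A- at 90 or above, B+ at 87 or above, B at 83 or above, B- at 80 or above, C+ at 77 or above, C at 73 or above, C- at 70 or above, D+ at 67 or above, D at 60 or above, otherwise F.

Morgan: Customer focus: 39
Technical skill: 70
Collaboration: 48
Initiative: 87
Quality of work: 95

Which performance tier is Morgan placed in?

D

Customer focus score 39 < 45: minimum not met.
Weighted total:
  Customer focus 39 × 0.07 = 2.73
  Technical skill 70 × 0.14 = 9.8
  Collaboration 48 × 0.38 = 18.24
  Initiative 87 × 0.16 = 13.92
  Quality of work 95 × 0.25 = 23.75
Sum = 68.44
68.44 would be D+; cap at D applies → D.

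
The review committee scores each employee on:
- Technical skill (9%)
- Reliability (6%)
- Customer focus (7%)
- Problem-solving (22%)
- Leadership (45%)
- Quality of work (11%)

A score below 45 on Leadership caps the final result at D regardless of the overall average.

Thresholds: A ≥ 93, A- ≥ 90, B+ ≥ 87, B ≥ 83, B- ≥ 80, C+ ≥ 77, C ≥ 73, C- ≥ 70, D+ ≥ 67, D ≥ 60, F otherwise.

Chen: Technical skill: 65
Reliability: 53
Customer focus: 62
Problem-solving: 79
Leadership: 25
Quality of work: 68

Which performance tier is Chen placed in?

F

Leadership score 25 < 45: minimum not met.
Weighted total:
  Technical skill 65 × 0.09 = 5.85
  Reliability 53 × 0.06 = 3.18
  Customer focus 62 × 0.07 = 4.34
  Problem-solving 79 × 0.22 = 17.38
  Leadership 25 × 0.45 = 11.25
  Quality of work 68 × 0.11 = 7.48
Sum = 49.48
49.48 would be F; cap at D applies → F.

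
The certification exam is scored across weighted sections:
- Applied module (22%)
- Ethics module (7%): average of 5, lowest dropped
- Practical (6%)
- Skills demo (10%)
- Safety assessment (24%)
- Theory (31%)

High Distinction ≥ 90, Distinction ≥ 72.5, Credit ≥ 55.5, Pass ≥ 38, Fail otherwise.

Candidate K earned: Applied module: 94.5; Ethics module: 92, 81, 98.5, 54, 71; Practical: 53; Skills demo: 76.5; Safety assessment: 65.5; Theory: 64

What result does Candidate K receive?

Ethics module: drop 54 → average of remaining 4 = 342.5/4 = 85.625
Weighted total:
  Applied module 94.5 × 0.22 = 20.79
  Ethics module 85.625 × 0.07 = 5.99375
  Practical 53 × 0.06 = 3.18
  Skills demo 76.5 × 0.1 = 7.65
  Safety assessment 65.5 × 0.24 = 15.72
  Theory 64 × 0.31 = 19.84
Sum = 73.17375
73.17375 is ≥ 72.5 and < 90 → Distinction

Distinction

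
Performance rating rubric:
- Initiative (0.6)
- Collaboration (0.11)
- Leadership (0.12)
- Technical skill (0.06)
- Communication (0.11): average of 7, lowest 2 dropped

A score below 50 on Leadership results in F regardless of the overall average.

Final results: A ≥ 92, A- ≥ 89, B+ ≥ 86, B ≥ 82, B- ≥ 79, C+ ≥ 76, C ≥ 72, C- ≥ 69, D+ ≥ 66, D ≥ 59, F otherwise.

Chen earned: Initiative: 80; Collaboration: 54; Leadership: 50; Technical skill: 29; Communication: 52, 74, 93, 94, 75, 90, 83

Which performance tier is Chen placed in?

C-

Communication: drop 52, 74 → average of remaining 5 = 435/5 = 87
Leadership score 50 ≥ 50: minimum met.
Weighted total:
  Initiative 80 × 0.6 = 48
  Collaboration 54 × 0.11 = 5.94
  Leadership 50 × 0.12 = 6
  Technical skill 29 × 0.06 = 1.74
  Communication 87 × 0.11 = 9.57
Sum = 71.25
71.25 is ≥ 69 and < 72 → C-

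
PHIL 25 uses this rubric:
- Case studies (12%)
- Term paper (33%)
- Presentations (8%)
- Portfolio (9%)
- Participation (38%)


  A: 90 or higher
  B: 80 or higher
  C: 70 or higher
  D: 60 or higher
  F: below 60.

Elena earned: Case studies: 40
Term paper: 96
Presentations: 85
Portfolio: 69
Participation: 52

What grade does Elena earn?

D

Weighted total:
  Case studies 40 × 0.12 = 4.8
  Term paper 96 × 0.33 = 31.68
  Presentations 85 × 0.08 = 6.8
  Portfolio 69 × 0.09 = 6.21
  Participation 52 × 0.38 = 19.76
Sum = 69.25
69.25 is ≥ 60 and < 70 → D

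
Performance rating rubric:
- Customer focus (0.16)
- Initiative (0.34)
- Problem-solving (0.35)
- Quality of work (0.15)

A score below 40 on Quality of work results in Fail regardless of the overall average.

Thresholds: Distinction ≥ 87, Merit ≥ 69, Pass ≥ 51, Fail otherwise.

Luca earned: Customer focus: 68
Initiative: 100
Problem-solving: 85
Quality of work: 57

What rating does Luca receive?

Quality of work score 57 ≥ 40: minimum met.
Weighted total:
  Customer focus 68 × 0.16 = 10.88
  Initiative 100 × 0.34 = 34
  Problem-solving 85 × 0.35 = 29.75
  Quality of work 57 × 0.15 = 8.55
Sum = 83.18
83.18 is ≥ 69 and < 87 → Merit

Merit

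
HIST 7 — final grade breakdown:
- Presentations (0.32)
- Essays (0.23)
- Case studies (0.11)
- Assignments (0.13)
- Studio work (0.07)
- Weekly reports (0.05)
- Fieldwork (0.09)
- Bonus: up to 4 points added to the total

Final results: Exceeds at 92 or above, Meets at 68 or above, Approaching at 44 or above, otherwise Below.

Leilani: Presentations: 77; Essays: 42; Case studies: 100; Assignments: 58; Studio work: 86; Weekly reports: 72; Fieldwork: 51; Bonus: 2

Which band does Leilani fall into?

Meets

Weighted total:
  Presentations 77 × 0.32 = 24.64
  Essays 42 × 0.23 = 9.66
  Case studies 100 × 0.11 = 11
  Assignments 58 × 0.13 = 7.54
  Studio work 86 × 0.07 = 6.02
  Weekly reports 72 × 0.05 = 3.6
  Fieldwork 51 × 0.09 = 4.59
Sum = 67.05
Bonus: 67.05 + 2 = 69.05
69.05 is ≥ 68 and < 92 → Meets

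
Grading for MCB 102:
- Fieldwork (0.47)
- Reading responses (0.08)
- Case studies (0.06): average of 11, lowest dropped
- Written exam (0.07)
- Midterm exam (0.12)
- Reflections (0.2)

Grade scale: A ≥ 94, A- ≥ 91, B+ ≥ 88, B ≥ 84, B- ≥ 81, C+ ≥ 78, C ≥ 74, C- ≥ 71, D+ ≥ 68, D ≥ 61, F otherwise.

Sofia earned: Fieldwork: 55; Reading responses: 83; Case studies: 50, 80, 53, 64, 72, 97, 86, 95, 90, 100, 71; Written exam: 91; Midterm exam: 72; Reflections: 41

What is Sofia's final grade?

Case studies: drop 50 → average of remaining 10 = 808/10 = 80.8
Weighted total:
  Fieldwork 55 × 0.47 = 25.85
  Reading responses 83 × 0.08 = 6.64
  Case studies 80.8 × 0.06 = 4.848
  Written exam 91 × 0.07 = 6.37
  Midterm exam 72 × 0.12 = 8.64
  Reflections 41 × 0.2 = 8.2
Sum = 60.548
60.548 < 61 → F

F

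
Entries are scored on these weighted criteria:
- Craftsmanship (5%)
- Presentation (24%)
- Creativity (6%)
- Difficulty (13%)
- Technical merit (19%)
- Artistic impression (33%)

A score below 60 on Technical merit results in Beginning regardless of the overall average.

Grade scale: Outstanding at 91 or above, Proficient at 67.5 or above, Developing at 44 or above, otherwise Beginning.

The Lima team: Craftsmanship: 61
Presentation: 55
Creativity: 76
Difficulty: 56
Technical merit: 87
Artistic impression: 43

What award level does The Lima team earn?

Technical merit score 87 ≥ 60: minimum met.
Weighted total:
  Craftsmanship 61 × 0.05 = 3.05
  Presentation 55 × 0.24 = 13.2
  Creativity 76 × 0.06 = 4.56
  Difficulty 56 × 0.13 = 7.28
  Technical merit 87 × 0.19 = 16.53
  Artistic impression 43 × 0.33 = 14.19
Sum = 58.81
58.81 is ≥ 44 and < 67.5 → Developing

Developing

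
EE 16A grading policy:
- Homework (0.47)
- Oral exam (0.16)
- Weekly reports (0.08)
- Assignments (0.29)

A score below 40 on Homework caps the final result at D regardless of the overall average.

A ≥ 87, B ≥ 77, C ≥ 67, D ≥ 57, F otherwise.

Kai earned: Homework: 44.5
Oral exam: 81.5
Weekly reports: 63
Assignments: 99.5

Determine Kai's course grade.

C

Homework score 44.5 ≥ 40: minimum met.
Weighted total:
  Homework 44.5 × 0.47 = 20.915
  Oral exam 81.5 × 0.16 = 13.04
  Weekly reports 63 × 0.08 = 5.04
  Assignments 99.5 × 0.29 = 28.855
Sum = 67.85
67.85 is ≥ 67 and < 77 → C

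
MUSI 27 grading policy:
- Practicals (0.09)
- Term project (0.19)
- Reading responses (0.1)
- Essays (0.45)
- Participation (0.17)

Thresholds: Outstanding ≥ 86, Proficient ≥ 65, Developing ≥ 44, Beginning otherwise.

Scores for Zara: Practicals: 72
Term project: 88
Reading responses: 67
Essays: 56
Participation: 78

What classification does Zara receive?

Weighted total:
  Practicals 72 × 0.09 = 6.48
  Term project 88 × 0.19 = 16.72
  Reading responses 67 × 0.1 = 6.7
  Essays 56 × 0.45 = 25.2
  Participation 78 × 0.17 = 13.26
Sum = 68.36
68.36 is ≥ 65 and < 86 → Proficient

Proficient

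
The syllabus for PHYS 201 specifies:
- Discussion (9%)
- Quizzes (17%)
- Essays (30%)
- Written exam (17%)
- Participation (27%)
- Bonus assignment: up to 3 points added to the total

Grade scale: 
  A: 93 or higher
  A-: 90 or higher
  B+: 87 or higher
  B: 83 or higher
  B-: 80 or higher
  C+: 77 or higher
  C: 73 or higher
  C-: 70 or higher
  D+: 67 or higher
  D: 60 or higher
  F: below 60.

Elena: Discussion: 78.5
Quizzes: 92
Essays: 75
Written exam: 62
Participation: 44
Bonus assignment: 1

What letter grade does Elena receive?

D+

Weighted total:
  Discussion 78.5 × 0.09 = 7.065
  Quizzes 92 × 0.17 = 15.64
  Essays 75 × 0.3 = 22.5
  Written exam 62 × 0.17 = 10.54
  Participation 44 × 0.27 = 11.88
Sum = 67.625
Bonus assignment: 67.625 + 1 = 68.625
68.625 is ≥ 67 and < 70 → D+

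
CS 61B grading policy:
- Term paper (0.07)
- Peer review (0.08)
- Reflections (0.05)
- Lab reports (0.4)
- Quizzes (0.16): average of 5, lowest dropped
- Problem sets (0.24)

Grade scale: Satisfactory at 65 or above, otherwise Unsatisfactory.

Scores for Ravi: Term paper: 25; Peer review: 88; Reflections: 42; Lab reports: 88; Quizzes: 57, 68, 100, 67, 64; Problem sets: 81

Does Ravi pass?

Quizzes: drop 57 → average of remaining 4 = 299/4 = 74.75
Weighted total:
  Term paper 25 × 0.07 = 1.75
  Peer review 88 × 0.08 = 7.04
  Reflections 42 × 0.05 = 2.1
  Lab reports 88 × 0.4 = 35.2
  Quizzes 74.75 × 0.16 = 11.96
  Problem sets 81 × 0.24 = 19.44
Sum = 77.49
77.49 ≥ 65 → Satisfactory

Satisfactory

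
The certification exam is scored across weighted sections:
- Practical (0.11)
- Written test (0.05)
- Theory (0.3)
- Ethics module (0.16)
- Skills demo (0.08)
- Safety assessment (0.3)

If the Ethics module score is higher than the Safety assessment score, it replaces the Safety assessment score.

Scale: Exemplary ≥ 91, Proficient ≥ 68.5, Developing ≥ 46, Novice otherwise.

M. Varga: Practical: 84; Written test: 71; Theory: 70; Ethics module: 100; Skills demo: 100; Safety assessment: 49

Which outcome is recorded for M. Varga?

Ethics module (100) > Safety assessment (49), so Safety assessment counts as 100.
Weighted total:
  Practical 84 × 0.11 = 9.24
  Written test 71 × 0.05 = 3.55
  Theory 70 × 0.3 = 21
  Ethics module 100 × 0.16 = 16
  Skills demo 100 × 0.08 = 8
  Safety assessment 100 × 0.3 = 30
Sum = 87.79
87.79 is ≥ 68.5 and < 91 → Proficient

Proficient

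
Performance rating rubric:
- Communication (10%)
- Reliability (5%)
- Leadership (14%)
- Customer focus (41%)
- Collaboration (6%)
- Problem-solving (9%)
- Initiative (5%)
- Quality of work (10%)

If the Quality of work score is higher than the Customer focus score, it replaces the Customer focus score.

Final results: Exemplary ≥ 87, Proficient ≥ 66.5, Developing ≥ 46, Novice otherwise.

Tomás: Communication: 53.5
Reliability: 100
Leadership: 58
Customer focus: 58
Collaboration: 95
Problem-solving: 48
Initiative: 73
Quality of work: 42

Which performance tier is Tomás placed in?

Quality of work (42) ≤ Customer focus (58), so Customer focus stays at 58.
Weighted total:
  Communication 53.5 × 0.1 = 5.35
  Reliability 100 × 0.05 = 5
  Leadership 58 × 0.14 = 8.12
  Customer focus 58 × 0.41 = 23.78
  Collaboration 95 × 0.06 = 5.7
  Problem-solving 48 × 0.09 = 4.32
  Initiative 73 × 0.05 = 3.65
  Quality of work 42 × 0.1 = 4.2
Sum = 60.12
60.12 is ≥ 46 and < 66.5 → Developing

Developing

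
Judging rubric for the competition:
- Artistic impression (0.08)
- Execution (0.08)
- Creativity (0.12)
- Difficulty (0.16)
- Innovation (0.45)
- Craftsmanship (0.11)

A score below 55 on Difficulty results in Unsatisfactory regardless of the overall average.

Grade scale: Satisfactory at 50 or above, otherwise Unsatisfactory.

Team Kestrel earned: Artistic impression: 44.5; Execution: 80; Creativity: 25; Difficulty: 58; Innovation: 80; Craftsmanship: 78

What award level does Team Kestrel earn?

Satisfactory

Difficulty score 58 ≥ 55: minimum met.
Weighted total:
  Artistic impression 44.5 × 0.08 = 3.56
  Execution 80 × 0.08 = 6.4
  Creativity 25 × 0.12 = 3
  Difficulty 58 × 0.16 = 9.28
  Innovation 80 × 0.45 = 36
  Craftsmanship 78 × 0.11 = 8.58
Sum = 66.82
66.82 ≥ 50 → Satisfactory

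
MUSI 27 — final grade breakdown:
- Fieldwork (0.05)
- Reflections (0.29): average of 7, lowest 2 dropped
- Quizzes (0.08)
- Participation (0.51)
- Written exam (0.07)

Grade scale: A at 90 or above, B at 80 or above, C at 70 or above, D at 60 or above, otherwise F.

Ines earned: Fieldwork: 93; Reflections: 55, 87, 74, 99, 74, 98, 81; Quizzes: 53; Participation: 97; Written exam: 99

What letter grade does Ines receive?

Reflections: drop 55, 74 → average of remaining 5 = 439/5 = 87.8
Weighted total:
  Fieldwork 93 × 0.05 = 4.65
  Reflections 87.8 × 0.29 = 25.462
  Quizzes 53 × 0.08 = 4.24
  Participation 97 × 0.51 = 49.47
  Written exam 99 × 0.07 = 6.93
Sum = 90.752
90.752 ≥ 90 → A

A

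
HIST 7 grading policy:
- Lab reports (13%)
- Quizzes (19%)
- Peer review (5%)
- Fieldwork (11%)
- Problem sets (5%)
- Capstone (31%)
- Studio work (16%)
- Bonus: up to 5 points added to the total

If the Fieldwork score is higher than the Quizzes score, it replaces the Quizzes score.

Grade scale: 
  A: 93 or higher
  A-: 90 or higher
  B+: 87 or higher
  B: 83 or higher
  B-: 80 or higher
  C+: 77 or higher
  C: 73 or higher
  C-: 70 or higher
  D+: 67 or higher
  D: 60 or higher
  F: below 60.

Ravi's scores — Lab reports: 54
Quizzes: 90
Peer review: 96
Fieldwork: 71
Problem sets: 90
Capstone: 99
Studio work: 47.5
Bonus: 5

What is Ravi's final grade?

Fieldwork (71) ≤ Quizzes (90), so Quizzes stays at 90.
Weighted total:
  Lab reports 54 × 0.13 = 7.02
  Quizzes 90 × 0.19 = 17.1
  Peer review 96 × 0.05 = 4.8
  Fieldwork 71 × 0.11 = 7.81
  Problem sets 90 × 0.05 = 4.5
  Capstone 99 × 0.31 = 30.69
  Studio work 47.5 × 0.16 = 7.6
Sum = 79.52
Bonus: 79.52 + 5 = 84.52
84.52 is ≥ 83 and < 87 → B

B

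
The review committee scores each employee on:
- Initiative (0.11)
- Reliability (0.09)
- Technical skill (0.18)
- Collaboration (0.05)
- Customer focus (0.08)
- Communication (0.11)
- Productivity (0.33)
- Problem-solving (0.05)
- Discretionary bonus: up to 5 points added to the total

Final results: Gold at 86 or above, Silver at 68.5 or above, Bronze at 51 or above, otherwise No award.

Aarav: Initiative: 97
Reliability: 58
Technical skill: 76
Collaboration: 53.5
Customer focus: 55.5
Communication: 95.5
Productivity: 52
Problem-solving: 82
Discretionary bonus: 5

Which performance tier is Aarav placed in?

Silver

Weighted total:
  Initiative 97 × 0.11 = 10.67
  Reliability 58 × 0.09 = 5.22
  Technical skill 76 × 0.18 = 13.68
  Collaboration 53.5 × 0.05 = 2.675
  Customer focus 55.5 × 0.08 = 4.44
  Communication 95.5 × 0.11 = 10.505
  Productivity 52 × 0.33 = 17.16
  Problem-solving 82 × 0.05 = 4.1
Sum = 68.45
Discretionary bonus: 68.45 + 5 = 73.45
73.45 is ≥ 68.5 and < 86 → Silver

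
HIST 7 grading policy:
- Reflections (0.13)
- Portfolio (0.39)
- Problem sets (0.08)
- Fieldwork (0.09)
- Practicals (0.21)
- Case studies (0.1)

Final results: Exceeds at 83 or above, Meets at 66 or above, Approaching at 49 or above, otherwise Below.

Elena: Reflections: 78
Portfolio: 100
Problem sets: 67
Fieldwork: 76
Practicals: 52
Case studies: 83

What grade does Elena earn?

Meets

Weighted total:
  Reflections 78 × 0.13 = 10.14
  Portfolio 100 × 0.39 = 39
  Problem sets 67 × 0.08 = 5.36
  Fieldwork 76 × 0.09 = 6.84
  Practicals 52 × 0.21 = 10.92
  Case studies 83 × 0.1 = 8.3
Sum = 80.56
80.56 is ≥ 66 and < 83 → Meets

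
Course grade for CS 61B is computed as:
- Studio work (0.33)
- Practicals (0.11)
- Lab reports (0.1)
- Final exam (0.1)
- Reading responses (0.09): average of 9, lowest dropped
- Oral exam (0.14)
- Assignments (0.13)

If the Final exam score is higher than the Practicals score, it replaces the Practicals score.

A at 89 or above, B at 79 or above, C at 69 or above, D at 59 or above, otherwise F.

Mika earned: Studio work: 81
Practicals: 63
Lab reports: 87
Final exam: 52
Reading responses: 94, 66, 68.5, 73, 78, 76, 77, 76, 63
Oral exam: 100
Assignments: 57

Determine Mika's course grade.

Reading responses: drop 63 → average of remaining 8 = 608.5/8 = 76.0625
Final exam (52) ≤ Practicals (63), so Practicals stays at 63.
Weighted total:
  Studio work 81 × 0.33 = 26.73
  Practicals 63 × 0.11 = 6.93
  Lab reports 87 × 0.1 = 8.7
  Final exam 52 × 0.1 = 5.2
  Reading responses 76.0625 × 0.09 = 6.845625
  Oral exam 100 × 0.14 = 14
  Assignments 57 × 0.13 = 7.41
Sum = 75.815625
75.815625 is ≥ 69 and < 79 → C

C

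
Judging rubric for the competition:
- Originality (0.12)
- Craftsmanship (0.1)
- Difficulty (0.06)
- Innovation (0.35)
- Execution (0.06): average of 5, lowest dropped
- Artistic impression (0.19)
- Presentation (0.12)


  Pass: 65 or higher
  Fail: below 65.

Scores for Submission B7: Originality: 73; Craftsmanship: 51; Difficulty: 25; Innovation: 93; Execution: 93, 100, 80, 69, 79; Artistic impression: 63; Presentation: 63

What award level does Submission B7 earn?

Pass

Execution: drop 69 → average of remaining 4 = 352/4 = 88
Weighted total:
  Originality 73 × 0.12 = 8.76
  Craftsmanship 51 × 0.1 = 5.1
  Difficulty 25 × 0.06 = 1.5
  Innovation 93 × 0.35 = 32.55
  Execution 88 × 0.06 = 5.28
  Artistic impression 63 × 0.19 = 11.97
  Presentation 63 × 0.12 = 7.56
Sum = 72.72
72.72 ≥ 65 → Pass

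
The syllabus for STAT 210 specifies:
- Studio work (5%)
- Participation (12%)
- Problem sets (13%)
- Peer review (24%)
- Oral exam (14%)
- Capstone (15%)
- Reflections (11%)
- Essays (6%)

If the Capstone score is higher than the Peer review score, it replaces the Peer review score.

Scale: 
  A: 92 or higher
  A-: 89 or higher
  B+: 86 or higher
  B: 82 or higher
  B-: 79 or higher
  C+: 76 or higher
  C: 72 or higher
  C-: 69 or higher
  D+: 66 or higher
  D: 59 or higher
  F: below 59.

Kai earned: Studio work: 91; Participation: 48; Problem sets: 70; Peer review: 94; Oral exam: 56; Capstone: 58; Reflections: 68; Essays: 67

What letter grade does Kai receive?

C-

Capstone (58) ≤ Peer review (94), so Peer review stays at 94.
Weighted total:
  Studio work 91 × 0.05 = 4.55
  Participation 48 × 0.12 = 5.76
  Problem sets 70 × 0.13 = 9.1
  Peer review 94 × 0.24 = 22.56
  Oral exam 56 × 0.14 = 7.84
  Capstone 58 × 0.15 = 8.7
  Reflections 68 × 0.11 = 7.48
  Essays 67 × 0.06 = 4.02
Sum = 70.01
70.01 is ≥ 69 and < 72 → C-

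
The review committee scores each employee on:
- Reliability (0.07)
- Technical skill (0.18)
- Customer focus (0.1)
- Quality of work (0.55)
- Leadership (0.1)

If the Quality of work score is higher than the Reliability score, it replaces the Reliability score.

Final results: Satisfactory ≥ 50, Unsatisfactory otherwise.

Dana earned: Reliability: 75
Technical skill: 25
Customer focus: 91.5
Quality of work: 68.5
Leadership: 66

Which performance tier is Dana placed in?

Quality of work (68.5) ≤ Reliability (75), so Reliability stays at 75.
Weighted total:
  Reliability 75 × 0.07 = 5.25
  Technical skill 25 × 0.18 = 4.5
  Customer focus 91.5 × 0.1 = 9.15
  Quality of work 68.5 × 0.55 = 37.675
  Leadership 66 × 0.1 = 6.6
Sum = 63.175
63.175 ≥ 50 → Satisfactory

Satisfactory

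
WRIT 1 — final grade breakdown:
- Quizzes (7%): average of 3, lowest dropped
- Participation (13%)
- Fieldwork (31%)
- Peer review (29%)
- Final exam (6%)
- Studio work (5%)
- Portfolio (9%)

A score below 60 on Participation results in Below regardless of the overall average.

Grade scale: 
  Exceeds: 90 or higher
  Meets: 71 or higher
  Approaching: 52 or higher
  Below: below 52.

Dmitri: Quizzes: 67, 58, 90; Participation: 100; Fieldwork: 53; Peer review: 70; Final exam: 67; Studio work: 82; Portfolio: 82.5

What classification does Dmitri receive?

Approaching

Quizzes: drop 58 → average of remaining 2 = 157/2 = 78.5
Participation score 100 ≥ 60: minimum met.
Weighted total:
  Quizzes 78.5 × 0.07 = 5.495
  Participation 100 × 0.13 = 13
  Fieldwork 53 × 0.31 = 16.43
  Peer review 70 × 0.29 = 20.3
  Final exam 67 × 0.06 = 4.02
  Studio work 82 × 0.05 = 4.1
  Portfolio 82.5 × 0.09 = 7.425
Sum = 70.77
70.77 is ≥ 52 and < 71 → Approaching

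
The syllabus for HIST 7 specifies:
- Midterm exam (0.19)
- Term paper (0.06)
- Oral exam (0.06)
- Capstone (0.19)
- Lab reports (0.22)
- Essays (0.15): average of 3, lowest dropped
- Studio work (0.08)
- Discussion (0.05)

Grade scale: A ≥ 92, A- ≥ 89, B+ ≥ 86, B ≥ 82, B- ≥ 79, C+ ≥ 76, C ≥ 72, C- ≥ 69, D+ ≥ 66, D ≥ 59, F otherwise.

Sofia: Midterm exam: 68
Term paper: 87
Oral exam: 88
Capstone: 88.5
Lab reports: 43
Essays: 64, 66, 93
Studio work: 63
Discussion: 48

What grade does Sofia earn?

C-

Essays: drop 64 → average of remaining 2 = 159/2 = 79.5
Weighted total:
  Midterm exam 68 × 0.19 = 12.92
  Term paper 87 × 0.06 = 5.22
  Oral exam 88 × 0.06 = 5.28
  Capstone 88.5 × 0.19 = 16.815
  Lab reports 43 × 0.22 = 9.46
  Essays 79.5 × 0.15 = 11.925
  Studio work 63 × 0.08 = 5.04
  Discussion 48 × 0.05 = 2.4
Sum = 69.06
69.06 is ≥ 69 and < 72 → C-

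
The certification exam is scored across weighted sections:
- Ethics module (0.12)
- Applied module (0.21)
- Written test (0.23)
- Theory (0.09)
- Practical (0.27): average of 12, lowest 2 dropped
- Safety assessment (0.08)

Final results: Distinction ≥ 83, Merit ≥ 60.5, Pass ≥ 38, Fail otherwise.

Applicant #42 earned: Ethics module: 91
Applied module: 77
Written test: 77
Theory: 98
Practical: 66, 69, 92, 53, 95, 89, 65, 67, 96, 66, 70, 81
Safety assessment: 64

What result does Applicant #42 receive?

Practical: drop 53, 65 → average of remaining 10 = 791/10 = 79.1
Weighted total:
  Ethics module 91 × 0.12 = 10.92
  Applied module 77 × 0.21 = 16.17
  Written test 77 × 0.23 = 17.71
  Theory 98 × 0.09 = 8.82
  Practical 79.1 × 0.27 = 21.357
  Safety assessment 64 × 0.08 = 5.12
Sum = 80.097
80.097 is ≥ 60.5 and < 83 → Merit

Merit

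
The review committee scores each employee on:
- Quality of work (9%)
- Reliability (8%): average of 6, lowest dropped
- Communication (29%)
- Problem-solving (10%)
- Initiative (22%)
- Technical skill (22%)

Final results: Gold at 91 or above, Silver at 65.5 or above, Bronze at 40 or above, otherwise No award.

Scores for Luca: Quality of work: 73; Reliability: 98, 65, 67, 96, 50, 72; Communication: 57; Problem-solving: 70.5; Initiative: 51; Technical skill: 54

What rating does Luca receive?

Reliability: drop 50 → average of remaining 5 = 398/5 = 79.6
Weighted total:
  Quality of work 73 × 0.09 = 6.57
  Reliability 79.6 × 0.08 = 6.368
  Communication 57 × 0.29 = 16.53
  Problem-solving 70.5 × 0.1 = 7.05
  Initiative 51 × 0.22 = 11.22
  Technical skill 54 × 0.22 = 11.88
Sum = 59.618
59.618 is ≥ 40 and < 65.5 → Bronze

Bronze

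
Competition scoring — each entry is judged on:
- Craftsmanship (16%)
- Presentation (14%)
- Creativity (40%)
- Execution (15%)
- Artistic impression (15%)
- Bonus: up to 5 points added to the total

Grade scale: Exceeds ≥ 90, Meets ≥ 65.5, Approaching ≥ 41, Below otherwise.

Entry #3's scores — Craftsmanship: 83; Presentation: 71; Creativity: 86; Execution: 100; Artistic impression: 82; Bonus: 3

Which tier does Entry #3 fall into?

Meets

Weighted total:
  Craftsmanship 83 × 0.16 = 13.28
  Presentation 71 × 0.14 = 9.94
  Creativity 86 × 0.4 = 34.4
  Execution 100 × 0.15 = 15
  Artistic impression 82 × 0.15 = 12.3
Sum = 84.92
Bonus: 84.92 + 3 = 87.92
87.92 is ≥ 65.5 and < 90 → Meets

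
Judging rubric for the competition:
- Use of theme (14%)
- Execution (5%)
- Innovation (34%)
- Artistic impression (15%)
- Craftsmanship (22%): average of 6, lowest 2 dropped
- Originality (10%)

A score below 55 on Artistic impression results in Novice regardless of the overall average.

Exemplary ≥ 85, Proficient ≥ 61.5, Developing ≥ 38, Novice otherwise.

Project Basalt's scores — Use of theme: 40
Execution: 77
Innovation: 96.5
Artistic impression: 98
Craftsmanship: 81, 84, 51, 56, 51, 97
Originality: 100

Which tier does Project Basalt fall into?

Proficient

Craftsmanship: drop 51, 51 → average of remaining 4 = 318/4 = 79.5
Artistic impression score 98 ≥ 55: minimum met.
Weighted total:
  Use of theme 40 × 0.14 = 5.6
  Execution 77 × 0.05 = 3.85
  Innovation 96.5 × 0.34 = 32.81
  Artistic impression 98 × 0.15 = 14.7
  Craftsmanship 79.5 × 0.22 = 17.49
  Originality 100 × 0.1 = 10
Sum = 84.45
84.45 is ≥ 61.5 and < 85 → Proficient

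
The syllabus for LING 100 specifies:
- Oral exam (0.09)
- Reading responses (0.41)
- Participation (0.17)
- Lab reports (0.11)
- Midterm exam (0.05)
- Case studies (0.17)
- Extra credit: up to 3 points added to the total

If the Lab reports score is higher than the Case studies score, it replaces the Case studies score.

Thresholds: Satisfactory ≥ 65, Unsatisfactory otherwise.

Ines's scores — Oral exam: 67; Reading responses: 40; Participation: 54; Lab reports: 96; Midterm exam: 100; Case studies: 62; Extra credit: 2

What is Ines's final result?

Satisfactory

Lab reports (96) > Case studies (62), so Case studies counts as 96.
Weighted total:
  Oral exam 67 × 0.09 = 6.03
  Reading responses 40 × 0.41 = 16.4
  Participation 54 × 0.17 = 9.18
  Lab reports 96 × 0.11 = 10.56
  Midterm exam 100 × 0.05 = 5
  Case studies 96 × 0.17 = 16.32
Sum = 63.49
Extra credit: 63.49 + 2 = 65.49
65.49 ≥ 65 → Satisfactory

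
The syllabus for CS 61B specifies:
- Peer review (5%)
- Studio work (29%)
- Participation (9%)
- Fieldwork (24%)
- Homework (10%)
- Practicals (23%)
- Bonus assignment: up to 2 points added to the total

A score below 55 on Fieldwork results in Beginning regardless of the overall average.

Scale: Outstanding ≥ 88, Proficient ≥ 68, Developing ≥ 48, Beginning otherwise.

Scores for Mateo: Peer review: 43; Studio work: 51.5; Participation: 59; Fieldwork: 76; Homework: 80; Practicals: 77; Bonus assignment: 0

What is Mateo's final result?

Fieldwork score 76 ≥ 55: minimum met.
Weighted total:
  Peer review 43 × 0.05 = 2.15
  Studio work 51.5 × 0.29 = 14.935
  Participation 59 × 0.09 = 5.31
  Fieldwork 76 × 0.24 = 18.24
  Homework 80 × 0.1 = 8
  Practicals 77 × 0.23 = 17.71
Sum = 66.345
Bonus assignment: 66.345 + 0 = 66.345
66.345 is ≥ 48 and < 68 → Developing

Developing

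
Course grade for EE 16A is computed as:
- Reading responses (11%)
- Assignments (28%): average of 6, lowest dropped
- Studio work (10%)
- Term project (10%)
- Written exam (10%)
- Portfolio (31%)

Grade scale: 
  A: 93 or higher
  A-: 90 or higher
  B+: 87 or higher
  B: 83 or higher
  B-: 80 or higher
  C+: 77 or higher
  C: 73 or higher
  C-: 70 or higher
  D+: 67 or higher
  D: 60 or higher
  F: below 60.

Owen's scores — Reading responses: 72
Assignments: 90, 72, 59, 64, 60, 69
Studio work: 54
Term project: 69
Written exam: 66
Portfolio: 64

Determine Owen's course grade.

D

Assignments: drop 59 → average of remaining 5 = 355/5 = 71
Weighted total:
  Reading responses 72 × 0.11 = 7.92
  Assignments 71 × 0.28 = 19.88
  Studio work 54 × 0.1 = 5.4
  Term project 69 × 0.1 = 6.9
  Written exam 66 × 0.1 = 6.6
  Portfolio 64 × 0.31 = 19.84
Sum = 66.54
66.54 is ≥ 60 and < 67 → D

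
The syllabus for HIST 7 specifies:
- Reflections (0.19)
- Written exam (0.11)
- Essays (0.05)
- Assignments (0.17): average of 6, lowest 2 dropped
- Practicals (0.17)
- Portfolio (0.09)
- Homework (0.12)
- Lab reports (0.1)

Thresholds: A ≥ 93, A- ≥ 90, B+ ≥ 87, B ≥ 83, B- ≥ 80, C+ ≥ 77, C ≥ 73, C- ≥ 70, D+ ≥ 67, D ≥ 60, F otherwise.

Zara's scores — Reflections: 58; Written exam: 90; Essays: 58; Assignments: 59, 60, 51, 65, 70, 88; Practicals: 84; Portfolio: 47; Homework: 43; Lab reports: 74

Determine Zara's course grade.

Assignments: drop 51, 59 → average of remaining 4 = 283/4 = 70.75
Weighted total:
  Reflections 58 × 0.19 = 11.02
  Written exam 90 × 0.11 = 9.9
  Essays 58 × 0.05 = 2.9
  Assignments 70.75 × 0.17 = 12.0275
  Practicals 84 × 0.17 = 14.28
  Portfolio 47 × 0.09 = 4.23
  Homework 43 × 0.12 = 5.16
  Lab reports 74 × 0.1 = 7.4
Sum = 66.9175
66.9175 is ≥ 60 and < 67 → D

D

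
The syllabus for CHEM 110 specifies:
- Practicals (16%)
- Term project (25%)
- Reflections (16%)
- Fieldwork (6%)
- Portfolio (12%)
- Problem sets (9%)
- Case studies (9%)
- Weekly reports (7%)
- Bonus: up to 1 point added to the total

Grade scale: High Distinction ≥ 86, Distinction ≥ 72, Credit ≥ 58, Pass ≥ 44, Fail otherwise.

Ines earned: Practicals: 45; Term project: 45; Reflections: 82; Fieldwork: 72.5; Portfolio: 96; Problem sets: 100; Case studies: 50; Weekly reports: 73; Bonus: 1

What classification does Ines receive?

Weighted total:
  Practicals 45 × 0.16 = 7.2
  Term project 45 × 0.25 = 11.25
  Reflections 82 × 0.16 = 13.12
  Fieldwork 72.5 × 0.06 = 4.35
  Portfolio 96 × 0.12 = 11.52
  Problem sets 100 × 0.09 = 9
  Case studies 50 × 0.09 = 4.5
  Weekly reports 73 × 0.07 = 5.11
Sum = 66.05
Bonus: 66.05 + 1 = 67.05
67.05 is ≥ 58 and < 72 → Credit

Credit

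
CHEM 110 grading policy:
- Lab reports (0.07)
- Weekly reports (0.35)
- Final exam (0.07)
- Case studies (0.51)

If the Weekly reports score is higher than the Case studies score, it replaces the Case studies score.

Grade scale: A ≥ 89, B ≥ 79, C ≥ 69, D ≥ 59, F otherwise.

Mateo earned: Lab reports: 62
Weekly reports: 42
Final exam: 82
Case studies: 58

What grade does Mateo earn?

Weekly reports (42) ≤ Case studies (58), so Case studies stays at 58.
Weighted total:
  Lab reports 62 × 0.07 = 4.34
  Weekly reports 42 × 0.35 = 14.7
  Final exam 82 × 0.07 = 5.74
  Case studies 58 × 0.51 = 29.58
Sum = 54.36
54.36 < 59 → F

F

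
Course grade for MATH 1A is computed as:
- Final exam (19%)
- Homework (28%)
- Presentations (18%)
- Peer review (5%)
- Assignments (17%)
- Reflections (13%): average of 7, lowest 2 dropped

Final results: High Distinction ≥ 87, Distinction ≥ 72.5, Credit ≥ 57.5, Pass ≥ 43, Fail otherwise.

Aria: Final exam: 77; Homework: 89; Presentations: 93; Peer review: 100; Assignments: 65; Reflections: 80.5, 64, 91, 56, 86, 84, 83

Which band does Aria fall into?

Distinction

Reflections: drop 56, 64 → average of remaining 5 = 424.5/5 = 84.9
Weighted total:
  Final exam 77 × 0.19 = 14.63
  Homework 89 × 0.28 = 24.92
  Presentations 93 × 0.18 = 16.74
  Peer review 100 × 0.05 = 5
  Assignments 65 × 0.17 = 11.05
  Reflections 84.9 × 0.13 = 11.037
Sum = 83.377
83.377 is ≥ 72.5 and < 87 → Distinction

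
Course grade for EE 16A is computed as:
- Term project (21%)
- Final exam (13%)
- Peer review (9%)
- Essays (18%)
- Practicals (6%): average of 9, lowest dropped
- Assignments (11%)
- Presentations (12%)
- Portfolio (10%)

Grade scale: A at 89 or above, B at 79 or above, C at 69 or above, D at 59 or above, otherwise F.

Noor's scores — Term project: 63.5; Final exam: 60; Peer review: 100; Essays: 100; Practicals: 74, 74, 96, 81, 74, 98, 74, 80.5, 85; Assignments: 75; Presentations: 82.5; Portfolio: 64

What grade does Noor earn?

C

Practicals: drop 74 → average of remaining 8 = 662.5/8 = 82.8125
Weighted total:
  Term project 63.5 × 0.21 = 13.335
  Final exam 60 × 0.13 = 7.8
  Peer review 100 × 0.09 = 9
  Essays 100 × 0.18 = 18
  Practicals 82.8125 × 0.06 = 4.96875
  Assignments 75 × 0.11 = 8.25
  Presentations 82.5 × 0.12 = 9.9
  Portfolio 64 × 0.1 = 6.4
Sum = 77.65375
77.65375 is ≥ 69 and < 79 → C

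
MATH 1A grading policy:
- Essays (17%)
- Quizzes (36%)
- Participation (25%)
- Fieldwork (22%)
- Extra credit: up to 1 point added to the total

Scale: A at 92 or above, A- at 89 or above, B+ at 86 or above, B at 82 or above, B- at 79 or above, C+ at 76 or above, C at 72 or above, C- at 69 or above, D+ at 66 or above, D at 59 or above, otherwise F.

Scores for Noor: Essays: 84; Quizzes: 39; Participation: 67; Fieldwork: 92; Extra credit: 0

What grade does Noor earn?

Weighted total:
  Essays 84 × 0.17 = 14.28
  Quizzes 39 × 0.36 = 14.04
  Participation 67 × 0.25 = 16.75
  Fieldwork 92 × 0.22 = 20.24
Sum = 65.31
Extra credit: 65.31 + 0 = 65.31
65.31 is ≥ 59 and < 66 → D

D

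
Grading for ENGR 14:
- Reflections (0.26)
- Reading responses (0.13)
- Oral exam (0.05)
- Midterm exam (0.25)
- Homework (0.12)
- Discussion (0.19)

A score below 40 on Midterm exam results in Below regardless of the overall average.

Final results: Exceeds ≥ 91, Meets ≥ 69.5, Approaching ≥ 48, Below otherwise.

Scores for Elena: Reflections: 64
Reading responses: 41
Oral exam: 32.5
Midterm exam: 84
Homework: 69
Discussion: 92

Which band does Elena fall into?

Midterm exam score 84 ≥ 40: minimum met.
Weighted total:
  Reflections 64 × 0.26 = 16.64
  Reading responses 41 × 0.13 = 5.33
  Oral exam 32.5 × 0.05 = 1.625
  Midterm exam 84 × 0.25 = 21
  Homework 69 × 0.12 = 8.28
  Discussion 92 × 0.19 = 17.48
Sum = 70.355
70.355 is ≥ 69.5 and < 91 → Meets

Meets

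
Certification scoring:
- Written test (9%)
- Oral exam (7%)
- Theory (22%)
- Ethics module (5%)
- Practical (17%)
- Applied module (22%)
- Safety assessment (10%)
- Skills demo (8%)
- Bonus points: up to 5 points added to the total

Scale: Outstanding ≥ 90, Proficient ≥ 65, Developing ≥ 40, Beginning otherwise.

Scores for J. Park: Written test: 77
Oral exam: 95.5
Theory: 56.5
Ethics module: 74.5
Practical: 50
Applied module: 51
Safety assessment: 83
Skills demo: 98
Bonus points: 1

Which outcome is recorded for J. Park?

Weighted total:
  Written test 77 × 0.09 = 6.93
  Oral exam 95.5 × 0.07 = 6.685
  Theory 56.5 × 0.22 = 12.43
  Ethics module 74.5 × 0.05 = 3.725
  Practical 50 × 0.17 = 8.5
  Applied module 51 × 0.22 = 11.22
  Safety assessment 83 × 0.1 = 8.3
  Skills demo 98 × 0.08 = 7.84
Sum = 65.63
Bonus points: 65.63 + 1 = 66.63
66.63 is ≥ 65 and < 90 → Proficient

Proficient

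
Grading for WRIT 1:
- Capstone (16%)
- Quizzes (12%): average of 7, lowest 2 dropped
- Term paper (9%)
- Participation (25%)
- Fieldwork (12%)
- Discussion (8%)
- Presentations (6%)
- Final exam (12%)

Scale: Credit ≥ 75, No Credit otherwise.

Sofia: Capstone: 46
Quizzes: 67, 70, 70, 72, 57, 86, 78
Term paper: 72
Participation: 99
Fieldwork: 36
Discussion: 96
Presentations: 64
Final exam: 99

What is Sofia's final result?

Quizzes: drop 57, 67 → average of remaining 5 = 376/5 = 75.2
Weighted total:
  Capstone 46 × 0.16 = 7.36
  Quizzes 75.2 × 0.12 = 9.024
  Term paper 72 × 0.09 = 6.48
  Participation 99 × 0.25 = 24.75
  Fieldwork 36 × 0.12 = 4.32
  Discussion 96 × 0.08 = 7.68
  Presentations 64 × 0.06 = 3.84
  Final exam 99 × 0.12 = 11.88
Sum = 75.334
75.334 ≥ 75 → Credit

Credit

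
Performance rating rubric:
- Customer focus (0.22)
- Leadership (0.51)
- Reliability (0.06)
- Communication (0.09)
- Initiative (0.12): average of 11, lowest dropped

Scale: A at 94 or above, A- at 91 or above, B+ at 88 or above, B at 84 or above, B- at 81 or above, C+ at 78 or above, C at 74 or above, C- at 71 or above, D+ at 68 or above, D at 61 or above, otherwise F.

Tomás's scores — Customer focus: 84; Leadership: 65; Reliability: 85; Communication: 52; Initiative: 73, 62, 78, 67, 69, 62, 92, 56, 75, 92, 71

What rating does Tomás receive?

D+

Initiative: drop 56 → average of remaining 10 = 741/10 = 74.1
Weighted total:
  Customer focus 84 × 0.22 = 18.48
  Leadership 65 × 0.51 = 33.15
  Reliability 85 × 0.06 = 5.1
  Communication 52 × 0.09 = 4.68
  Initiative 74.1 × 0.12 = 8.892
Sum = 70.302
70.302 is ≥ 68 and < 71 → D+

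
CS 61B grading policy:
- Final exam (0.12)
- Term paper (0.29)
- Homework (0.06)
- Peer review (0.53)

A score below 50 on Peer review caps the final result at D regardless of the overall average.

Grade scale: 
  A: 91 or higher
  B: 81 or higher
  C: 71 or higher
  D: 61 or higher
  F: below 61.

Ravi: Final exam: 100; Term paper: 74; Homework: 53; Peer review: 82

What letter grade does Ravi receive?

C

Peer review score 82 ≥ 50: minimum met.
Weighted total:
  Final exam 100 × 0.12 = 12
  Term paper 74 × 0.29 = 21.46
  Homework 53 × 0.06 = 3.18
  Peer review 82 × 0.53 = 43.46
Sum = 80.1
80.1 is ≥ 71 and < 81 → C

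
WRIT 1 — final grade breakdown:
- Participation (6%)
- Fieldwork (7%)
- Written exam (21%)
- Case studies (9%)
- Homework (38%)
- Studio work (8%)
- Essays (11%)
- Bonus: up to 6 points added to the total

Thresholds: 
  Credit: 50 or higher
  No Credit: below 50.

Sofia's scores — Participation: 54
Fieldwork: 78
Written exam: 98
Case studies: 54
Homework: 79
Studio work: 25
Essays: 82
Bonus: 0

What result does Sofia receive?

Weighted total:
  Participation 54 × 0.06 = 3.24
  Fieldwork 78 × 0.07 = 5.46
  Written exam 98 × 0.21 = 20.58
  Case studies 54 × 0.09 = 4.86
  Homework 79 × 0.38 = 30.02
  Studio work 25 × 0.08 = 2
  Essays 82 × 0.11 = 9.02
Sum = 75.18
Bonus: 75.18 + 0 = 75.18
75.18 ≥ 50 → Credit

Credit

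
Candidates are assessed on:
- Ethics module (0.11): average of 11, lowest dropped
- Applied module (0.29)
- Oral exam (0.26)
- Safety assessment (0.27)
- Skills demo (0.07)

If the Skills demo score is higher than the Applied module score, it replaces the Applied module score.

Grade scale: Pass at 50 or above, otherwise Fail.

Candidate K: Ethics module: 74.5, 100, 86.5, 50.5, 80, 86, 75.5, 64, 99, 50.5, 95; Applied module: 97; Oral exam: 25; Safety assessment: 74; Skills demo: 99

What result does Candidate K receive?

Pass

Ethics module: drop 50.5 → average of remaining 10 = 811/10 = 81.1
Skills demo (99) > Applied module (97), so Applied module counts as 99.
Weighted total:
  Ethics module 81.1 × 0.11 = 8.921
  Applied module 99 × 0.29 = 28.71
  Oral exam 25 × 0.26 = 6.5
  Safety assessment 74 × 0.27 = 19.98
  Skills demo 99 × 0.07 = 6.93
Sum = 71.041
71.041 ≥ 50 → Pass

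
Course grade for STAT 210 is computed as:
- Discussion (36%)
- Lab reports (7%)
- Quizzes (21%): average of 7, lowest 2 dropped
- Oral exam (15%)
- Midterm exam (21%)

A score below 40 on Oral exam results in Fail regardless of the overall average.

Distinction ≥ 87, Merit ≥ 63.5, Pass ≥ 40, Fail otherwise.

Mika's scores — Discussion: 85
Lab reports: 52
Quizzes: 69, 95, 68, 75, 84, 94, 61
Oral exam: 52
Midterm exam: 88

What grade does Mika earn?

Merit

Quizzes: drop 61, 68 → average of remaining 5 = 417/5 = 83.4
Oral exam score 52 ≥ 40: minimum met.
Weighted total:
  Discussion 85 × 0.36 = 30.6
  Lab reports 52 × 0.07 = 3.64
  Quizzes 83.4 × 0.21 = 17.514
  Oral exam 52 × 0.15 = 7.8
  Midterm exam 88 × 0.21 = 18.48
Sum = 78.034
78.034 is ≥ 63.5 and < 87 → Merit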